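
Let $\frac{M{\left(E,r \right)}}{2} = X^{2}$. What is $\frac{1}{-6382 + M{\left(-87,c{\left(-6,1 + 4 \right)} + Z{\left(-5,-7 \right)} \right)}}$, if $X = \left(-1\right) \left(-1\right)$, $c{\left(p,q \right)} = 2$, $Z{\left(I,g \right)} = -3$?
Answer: $- \frac{1}{6380} \approx -0.00015674$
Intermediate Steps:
$X = 1$
$M{\left(E,r \right)} = 2$ ($M{\left(E,r \right)} = 2 \cdot 1^{2} = 2 \cdot 1 = 2$)
$\frac{1}{-6382 + M{\left(-87,c{\left(-6,1 + 4 \right)} + Z{\left(-5,-7 \right)} \right)}} = \frac{1}{-6382 + 2} = \frac{1}{-6380} = - \frac{1}{6380}$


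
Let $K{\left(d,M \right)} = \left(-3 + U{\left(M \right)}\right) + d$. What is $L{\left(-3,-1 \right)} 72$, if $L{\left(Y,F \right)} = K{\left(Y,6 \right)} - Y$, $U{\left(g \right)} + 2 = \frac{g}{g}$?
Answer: $-288$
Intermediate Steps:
$U{\left(g \right)} = -1$ ($U{\left(g \right)} = -2 + \frac{g}{g} = -2 + 1 = -1$)
$K{\left(d,M \right)} = -4 + d$ ($K{\left(d,M \right)} = \left(-3 - 1\right) + d = -4 + d$)
$L{\left(Y,F \right)} = -4$ ($L{\left(Y,F \right)} = \left(-4 + Y\right) - Y = -4$)
$L{\left(-3,-1 \right)} 72 = \left(-4\right) 72 = -288$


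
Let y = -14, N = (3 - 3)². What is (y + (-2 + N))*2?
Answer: -32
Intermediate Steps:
N = 0 (N = 0² = 0)
(y + (-2 + N))*2 = (-14 + (-2 + 0))*2 = (-14 - 2)*2 = -16*2 = -32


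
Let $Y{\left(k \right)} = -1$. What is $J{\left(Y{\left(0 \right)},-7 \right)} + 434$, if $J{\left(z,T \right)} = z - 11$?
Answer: $422$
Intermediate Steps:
$J{\left(z,T \right)} = -11 + z$ ($J{\left(z,T \right)} = z - 11 = -11 + z$)
$J{\left(Y{\left(0 \right)},-7 \right)} + 434 = \left(-11 - 1\right) + 434 = -12 + 434 = 422$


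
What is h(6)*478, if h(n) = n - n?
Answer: 0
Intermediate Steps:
h(n) = 0
h(6)*478 = 0*478 = 0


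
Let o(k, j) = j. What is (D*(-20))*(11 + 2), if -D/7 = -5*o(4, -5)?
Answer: 45500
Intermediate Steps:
D = -175 (D = -(-35)*(-5) = -7*25 = -175)
(D*(-20))*(11 + 2) = (-175*(-20))*(11 + 2) = 3500*13 = 45500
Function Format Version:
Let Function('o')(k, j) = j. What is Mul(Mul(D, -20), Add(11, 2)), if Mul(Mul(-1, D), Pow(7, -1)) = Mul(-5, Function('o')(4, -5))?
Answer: 45500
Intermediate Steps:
D = -175 (D = Mul(-7, Mul(-5, -5)) = Mul(-7, 25) = -175)
Mul(Mul(D, -20), Add(11, 2)) = Mul(Mul(-175, -20), Add(11, 2)) = Mul(3500, 13) = 45500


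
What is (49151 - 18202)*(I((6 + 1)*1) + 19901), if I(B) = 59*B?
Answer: 628697986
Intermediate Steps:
(49151 - 18202)*(I((6 + 1)*1) + 19901) = (49151 - 18202)*(59*((6 + 1)*1) + 19901) = 30949*(59*(7*1) + 19901) = 30949*(59*7 + 19901) = 30949*(413 + 19901) = 30949*20314 = 628697986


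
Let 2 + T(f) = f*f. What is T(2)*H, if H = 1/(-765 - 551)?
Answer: -1/658 ≈ -0.0015198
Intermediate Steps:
T(f) = -2 + f² (T(f) = -2 + f*f = -2 + f²)
H = -1/1316 (H = 1/(-1316) = -1/1316 ≈ -0.00075988)
T(2)*H = (-2 + 2²)*(-1/1316) = (-2 + 4)*(-1/1316) = 2*(-1/1316) = -1/658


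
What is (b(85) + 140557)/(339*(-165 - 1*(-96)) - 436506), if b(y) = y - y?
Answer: -140557/459897 ≈ -0.30563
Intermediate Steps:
b(y) = 0
(b(85) + 140557)/(339*(-165 - 1*(-96)) - 436506) = (0 + 140557)/(339*(-165 - 1*(-96)) - 436506) = 140557/(339*(-165 + 96) - 436506) = 140557/(339*(-69) - 436506) = 140557/(-23391 - 436506) = 140557/(-459897) = 140557*(-1/459897) = -140557/459897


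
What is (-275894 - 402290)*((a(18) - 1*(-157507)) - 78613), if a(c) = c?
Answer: -53516855808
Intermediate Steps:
(-275894 - 402290)*((a(18) - 1*(-157507)) - 78613) = (-275894 - 402290)*((18 - 1*(-157507)) - 78613) = -678184*((18 + 157507) - 78613) = -678184*(157525 - 78613) = -678184*78912 = -53516855808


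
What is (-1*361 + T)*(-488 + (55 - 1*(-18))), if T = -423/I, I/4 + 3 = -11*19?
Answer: 126867575/848 ≈ 1.4961e+5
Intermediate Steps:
I = -848 (I = -12 + 4*(-11*19) = -12 + 4*(-209) = -12 - 836 = -848)
T = 423/848 (T = -423/(-848) = -423*(-1/848) = 423/848 ≈ 0.49882)
(-1*361 + T)*(-488 + (55 - 1*(-18))) = (-1*361 + 423/848)*(-488 + (55 - 1*(-18))) = (-361 + 423/848)*(-488 + (55 + 18)) = -305705*(-488 + 73)/848 = -305705/848*(-415) = 126867575/848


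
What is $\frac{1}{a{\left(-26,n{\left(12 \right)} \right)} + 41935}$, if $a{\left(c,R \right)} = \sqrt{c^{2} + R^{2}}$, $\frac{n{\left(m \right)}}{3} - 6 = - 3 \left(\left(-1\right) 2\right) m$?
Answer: $\frac{41935}{1758488793} - \frac{26 \sqrt{82}}{1758488793} \approx 2.3713 \cdot 10^{-5}$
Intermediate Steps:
$n{\left(m \right)} = 18 + 18 m$ ($n{\left(m \right)} = 18 + 3 - 3 \left(\left(-1\right) 2\right) m = 18 + 3 \left(-3\right) \left(-2\right) m = 18 + 3 \cdot 6 m = 18 + 18 m$)
$a{\left(c,R \right)} = \sqrt{R^{2} + c^{2}}$
$\frac{1}{a{\left(-26,n{\left(12 \right)} \right)} + 41935} = \frac{1}{\sqrt{\left(18 + 18 \cdot 12\right)^{2} + \left(-26\right)^{2}} + 41935} = \frac{1}{\sqrt{\left(18 + 216\right)^{2} + 676} + 41935} = \frac{1}{\sqrt{234^{2} + 676} + 41935} = \frac{1}{\sqrt{54756 + 676} + 41935} = \frac{1}{\sqrt{55432} + 41935} = \frac{1}{26 \sqrt{82} + 41935} = \frac{1}{41935 + 26 \sqrt{82}}$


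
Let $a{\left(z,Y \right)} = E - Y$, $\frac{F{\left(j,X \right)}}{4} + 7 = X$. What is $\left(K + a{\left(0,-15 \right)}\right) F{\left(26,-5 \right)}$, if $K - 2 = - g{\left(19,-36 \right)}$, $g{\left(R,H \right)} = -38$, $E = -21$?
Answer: $-1632$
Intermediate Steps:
$F{\left(j,X \right)} = -28 + 4 X$
$K = 40$ ($K = 2 - -38 = 2 + 38 = 40$)
$a{\left(z,Y \right)} = -21 - Y$
$\left(K + a{\left(0,-15 \right)}\right) F{\left(26,-5 \right)} = \left(40 - 6\right) \left(-28 + 4 \left(-5\right)\right) = \left(40 + \left(-21 + 15\right)\right) \left(-28 - 20\right) = \left(40 - 6\right) \left(-48\right) = 34 \left(-48\right) = -1632$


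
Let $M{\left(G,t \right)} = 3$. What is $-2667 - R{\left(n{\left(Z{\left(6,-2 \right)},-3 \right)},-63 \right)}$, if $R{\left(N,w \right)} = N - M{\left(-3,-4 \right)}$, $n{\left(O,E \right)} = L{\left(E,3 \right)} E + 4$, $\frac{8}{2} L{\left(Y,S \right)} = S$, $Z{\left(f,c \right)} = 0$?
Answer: $- \frac{10663}{4} \approx -2665.8$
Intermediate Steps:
$L{\left(Y,S \right)} = \frac{S}{4}$
$n{\left(O,E \right)} = 4 + \frac{3 E}{4}$ ($n{\left(O,E \right)} = \frac{1}{4} \cdot 3 E + 4 = \frac{3 E}{4} + 4 = 4 + \frac{3 E}{4}$)
$R{\left(N,w \right)} = -3 + N$ ($R{\left(N,w \right)} = N - 3 = -3 + N$)
$-2667 - R{\left(n{\left(Z{\left(6,-2 \right)},-3 \right)},-63 \right)} = -2667 - \left(-3 + \left(4 + \frac{3}{4} \left(-3\right)\right)\right) = -2667 - \left(-3 + \left(4 - \frac{9}{4}\right)\right) = -2667 - \left(-3 + \frac{7}{4}\right) = -2667 - - \frac{5}{4} = -2667 + \frac{5}{4} = - \frac{10663}{4}$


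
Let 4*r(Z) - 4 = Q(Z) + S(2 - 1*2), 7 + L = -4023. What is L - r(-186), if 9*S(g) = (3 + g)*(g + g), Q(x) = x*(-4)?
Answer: -4217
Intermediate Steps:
L = -4030 (L = -7 - 4023 = -4030)
Q(x) = -4*x
S(g) = 2*g*(3 + g)/9 (S(g) = ((3 + g)*(g + g))/9 = ((3 + g)*(2*g))/9 = (2*g*(3 + g))/9 = 2*g*(3 + g)/9)
r(Z) = 1 - Z (r(Z) = 1 + (-4*Z + 2*(2 - 1*2)*(3 + (2 - 1*2))/9)/4 = 1 + (-4*Z + 2*(2 - 2)*(3 + (2 - 2))/9)/4 = 1 + (-4*Z + (2/9)*0*(3 + 0))/4 = 1 + (-4*Z + (2/9)*0*3)/4 = 1 + (-4*Z + 0)/4 = 1 + (-4*Z)/4 = 1 - Z)
L - r(-186) = -4030 - (1 - 1*(-186)) = -4030 - (1 + 186) = -4030 - 1*187 = -4030 - 187 = -4217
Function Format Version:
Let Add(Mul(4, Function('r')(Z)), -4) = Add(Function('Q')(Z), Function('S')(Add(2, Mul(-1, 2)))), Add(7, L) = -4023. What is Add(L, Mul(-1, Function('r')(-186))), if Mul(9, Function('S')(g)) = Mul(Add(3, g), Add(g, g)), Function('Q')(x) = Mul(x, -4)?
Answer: -4217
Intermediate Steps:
L = -4030 (L = Add(-7, -4023) = -4030)
Function('Q')(x) = Mul(-4, x)
Function('S')(g) = Mul(Rational(2, 9), g, Add(3, g)) (Function('S')(g) = Mul(Rational(1, 9), Mul(Add(3, g), Add(g, g))) = Mul(Rational(1, 9), Mul(Add(3, g), Mul(2, g))) = Mul(Rational(1, 9), Mul(2, g, Add(3, g))) = Mul(Rational(2, 9), g, Add(3, g)))
Function('r')(Z) = Add(1, Mul(-1, Z)) (Function('r')(Z) = Add(1, Mul(Rational(1, 4), Add(Mul(-4, Z), Mul(Rational(2, 9), Add(2, Mul(-1, 2)), Add(3, Add(2, Mul(-1, 2))))))) = Add(1, Mul(Rational(1, 4), Add(Mul(-4, Z), Mul(Rational(2, 9), Add(2, -2), Add(3, Add(2, -2)))))) = Add(1, Mul(Rational(1, 4), Add(Mul(-4, Z), Mul(Rational(2, 9), 0, Add(3, 0))))) = Add(1, Mul(Rational(1, 4), Add(Mul(-4, Z), Mul(Rational(2, 9), 0, 3)))) = Add(1, Mul(Rational(1, 4), Add(Mul(-4, Z), 0))) = Add(1, Mul(Rational(1, 4), Mul(-4, Z))) = Add(1, Mul(-1, Z)))
Add(L, Mul(-1, Function('r')(-186))) = Add(-4030, Mul(-1, Add(1, Mul(-1, -186)))) = Add(-4030, Mul(-1, Add(1, 186))) = Add(-4030, Mul(-1, 187)) = Add(-4030, -187) = -4217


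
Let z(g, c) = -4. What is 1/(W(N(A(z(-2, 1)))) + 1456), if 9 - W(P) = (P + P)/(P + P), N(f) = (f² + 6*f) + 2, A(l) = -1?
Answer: 1/1464 ≈ 0.00068306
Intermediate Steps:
N(f) = 2 + f² + 6*f
W(P) = 8 (W(P) = 9 - (P + P)/(P + P) = 9 - 2*P/(2*P) = 9 - 2*P*1/(2*P) = 9 - 1*1 = 9 - 1 = 8)
1/(W(N(A(z(-2, 1)))) + 1456) = 1/(8 + 1456) = 1/1464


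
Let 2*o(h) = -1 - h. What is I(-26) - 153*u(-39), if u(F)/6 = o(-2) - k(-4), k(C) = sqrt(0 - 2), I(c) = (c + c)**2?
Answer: 2245 + 918*I*sqrt(2) ≈ 2245.0 + 1298.2*I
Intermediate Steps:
o(h) = -1/2 - h/2 (o(h) = (-1 - h)/2 = -1/2 - h/2)
I(c) = 4*c**2 (I(c) = (2*c)**2 = 4*c**2)
k(C) = I*sqrt(2) (k(C) = sqrt(-2) = I*sqrt(2))
u(F) = 3 - 6*I*sqrt(2) (u(F) = 6*((-1/2 - 1/2*(-2)) - I*sqrt(2)) = 6*((-1/2 + 1) - I*sqrt(2)) = 6*(1/2 - I*sqrt(2)) = 3 - 6*I*sqrt(2))
I(-26) - 153*u(-39) = 4*(-26)**2 - 153*(3 - 6*I*sqrt(2)) = 4*676 + (-459 + 918*I*sqrt(2)) = 2704 + (-459 + 918*I*sqrt(2)) = 2245 + 918*I*sqrt(2)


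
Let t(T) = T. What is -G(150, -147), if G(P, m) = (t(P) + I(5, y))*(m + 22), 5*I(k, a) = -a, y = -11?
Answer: 19025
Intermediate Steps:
I(k, a) = -a/5 (I(k, a) = (-a)/5 = -a/5)
G(P, m) = (22 + m)*(11/5 + P) (G(P, m) = (P - 1/5*(-11))*(m + 22) = (P + 11/5)*(22 + m) = (11/5 + P)*(22 + m) = (22 + m)*(11/5 + P))
-G(150, -147) = -(242/5 + 22*150 + (11/5)*(-147) + 150*(-147)) = -(242/5 + 3300 - 1617/5 - 22050) = -1*(-19025) = 19025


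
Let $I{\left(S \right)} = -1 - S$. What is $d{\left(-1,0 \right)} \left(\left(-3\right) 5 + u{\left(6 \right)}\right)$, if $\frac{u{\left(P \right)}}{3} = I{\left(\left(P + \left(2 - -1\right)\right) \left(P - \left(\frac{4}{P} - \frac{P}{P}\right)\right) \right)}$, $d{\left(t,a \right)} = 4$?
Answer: $-756$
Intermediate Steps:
$u{\left(P \right)} = -3 - 3 \left(3 + P\right) \left(1 + P - \frac{4}{P}\right)$ ($u{\left(P \right)} = 3 \left(-1 - \left(P + \left(2 - -1\right)\right) \left(P - \left(\frac{4}{P} - \frac{P}{P}\right)\right)\right) = 3 \left(-1 - \left(P + \left(2 + 1\right)\right) \left(P + \left(1 - \frac{4}{P}\right)\right)\right) = 3 \left(-1 - \left(P + 3\right) \left(1 + P - \frac{4}{P}\right)\right) = 3 \left(-1 - \left(3 + P\right) \left(1 + P - \frac{4}{P}\right)\right) = -3 - 3 \left(3 + P\right) \left(1 + P - \frac{4}{P}\right)$)
$d{\left(-1,0 \right)} \left(\left(-3\right) 5 + u{\left(6 \right)}\right) = 4 \left(\left(-3\right) 5 + \frac{3 \left(12 - 6^{2} \left(4 + 6\right)\right)}{6}\right) = 4 \left(-15 + 3 \cdot \frac{1}{6} \left(12 - 36 \cdot 10\right)\right) = 4 \left(-15 + 3 \cdot \frac{1}{6} \left(12 - 360\right)\right) = 4 \left(-15 + 3 \cdot \frac{1}{6} \left(-348\right)\right) = 4 \left(-15 - 174\right) = 4 \left(-189\right) = -756$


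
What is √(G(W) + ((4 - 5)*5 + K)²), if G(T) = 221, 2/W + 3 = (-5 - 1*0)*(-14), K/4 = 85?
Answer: 3*√12494 ≈ 335.33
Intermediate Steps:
K = 340 (K = 4*85 = 340)
W = 2/67 (W = 2/(-3 + (-5 - 1*0)*(-14)) = 2/(-3 + (-5 + 0)*(-14)) = 2/(-3 - 5*(-14)) = 2/(-3 + 70) = 2/67 ≈ 0.029851)
√(G(W) + ((4 - 5)*5 + K)²) = √(221 + ((4 - 5)*5 + 340)²) = √(221 + (-1*5 + 340)²) = √(221 + (-5 + 340)²) = √(221 + 335²) = √(221 + 112225) = √112446 = 3*√12494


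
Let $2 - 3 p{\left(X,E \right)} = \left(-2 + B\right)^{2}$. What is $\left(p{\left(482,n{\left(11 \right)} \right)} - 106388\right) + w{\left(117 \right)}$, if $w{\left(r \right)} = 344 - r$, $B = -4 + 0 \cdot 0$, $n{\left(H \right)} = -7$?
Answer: $- \frac{318517}{3} \approx -1.0617 \cdot 10^{5}$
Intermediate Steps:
$B = -4$ ($B = -4 + 0 = -4$)
$p{\left(X,E \right)} = - \frac{34}{3}$ ($p{\left(X,E \right)} = \frac{2}{3} - \frac{\left(-2 - 4\right)^{2}}{3} = \frac{2}{3} - \frac{\left(-6\right)^{2}}{3} = \frac{2}{3} - 12 = - \frac{34}{3}$)
$\left(p{\left(482,n{\left(11 \right)} \right)} - 106388\right) + w{\left(117 \right)} = \left(- \frac{34}{3} - 106388\right) + \left(344 - 117\right) = - \frac{319198}{3} + \left(344 - 117\right) = - \frac{319198}{3} + 227 = - \frac{318517}{3}$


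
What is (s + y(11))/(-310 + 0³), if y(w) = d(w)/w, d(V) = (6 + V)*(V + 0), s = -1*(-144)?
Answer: -161/310 ≈ -0.51935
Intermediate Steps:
s = 144
d(V) = V*(6 + V) (d(V) = (6 + V)*V = V*(6 + V))
y(w) = 6 + w (y(w) = (w*(6 + w))/w = 6 + w)
(s + y(11))/(-310 + 0³) = (144 + (6 + 11))/(-310 + 0³) = (144 + 17)/(-310 + 0) = 161/(-310) = 161*(-1/310) = -161/310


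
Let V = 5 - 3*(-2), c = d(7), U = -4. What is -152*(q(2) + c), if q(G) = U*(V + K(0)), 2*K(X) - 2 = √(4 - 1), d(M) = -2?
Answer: 7600 + 304*√3 ≈ 8126.5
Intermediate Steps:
K(X) = 1 + √3/2 (K(X) = 1 + √(4 - 1)/2 = 1 + √3/2)
c = -2
V = 11 (V = 5 + 6 = 11)
q(G) = -48 - 2*√3 (q(G) = -4*(11 + (1 + √3/2)) = -4*(12 + √3/2) = -48 - 2*√3)
-152*(q(2) + c) = -152*((-48 - 2*√3) - 2) = -152*(-50 - 2*√3) = 7600 + 304*√3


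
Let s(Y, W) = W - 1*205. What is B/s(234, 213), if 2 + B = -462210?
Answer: -115553/2 ≈ -57777.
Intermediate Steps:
s(Y, W) = -205 + W (s(Y, W) = W - 205 = -205 + W)
B = -462212 (B = -2 - 462210 = -462212)
B/s(234, 213) = -462212/(-205 + 213) = -462212/8 = -462212*⅛ = -115553/2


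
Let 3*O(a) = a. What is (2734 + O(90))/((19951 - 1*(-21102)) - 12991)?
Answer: 1382/14031 ≈ 0.098496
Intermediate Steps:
O(a) = a/3
(2734 + O(90))/((19951 - 1*(-21102)) - 12991) = (2734 + (⅓)*90)/((19951 - 1*(-21102)) - 12991) = (2734 + 30)/((19951 + 21102) - 12991) = 2764/(41053 - 12991) = 2764/28062 = 2764*(1/28062) = 1382/14031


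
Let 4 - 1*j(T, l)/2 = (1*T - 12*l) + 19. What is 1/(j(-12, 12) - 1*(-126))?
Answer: 1/408 ≈ 0.0024510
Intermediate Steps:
j(T, l) = -30 - 2*T + 24*l (j(T, l) = 8 - 2*((1*T - 12*l) + 19) = 8 - 2*((T - 12*l) + 19) = 8 - 2*(19 + T - 12*l) = 8 + (-38 - 2*T + 24*l) = -30 - 2*T + 24*l)
1/(j(-12, 12) - 1*(-126)) = 1/((-30 - 2*(-12) + 24*12) - 1*(-126)) = 1/((-30 + 24 + 288) + 126) = 1/(282 + 126) = 1/408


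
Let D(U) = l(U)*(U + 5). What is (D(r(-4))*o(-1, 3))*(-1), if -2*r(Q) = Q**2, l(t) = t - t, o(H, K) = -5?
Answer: 0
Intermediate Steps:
l(t) = 0
r(Q) = -Q**2/2
D(U) = 0 (D(U) = 0*(U + 5) = 0*(5 + U) = 0)
(D(r(-4))*o(-1, 3))*(-1) = (0*(-5))*(-1) = 0*(-1) = 0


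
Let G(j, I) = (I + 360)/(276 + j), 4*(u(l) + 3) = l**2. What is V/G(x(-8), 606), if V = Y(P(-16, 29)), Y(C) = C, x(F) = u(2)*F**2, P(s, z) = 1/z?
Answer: 74/14007 ≈ 0.0052831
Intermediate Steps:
u(l) = -3 + l**2/4
x(F) = -2*F**2 (x(F) = (-3 + (1/4)*2**2)*F**2 = (-3 + (1/4)*4)*F**2 = (-3 + 1)*F**2 = -2*F**2)
G(j, I) = (360 + I)/(276 + j)
V = 1/29 ≈ 0.034483
V/G(x(-8), 606) = 1/(29*(((360 + 606)/(276 - 2*(-8)**2)))) = 1/(29*((966/(276 - 2*64)))) = 1/(29*((966/(276 - 128)))) = 1/(29*((966/148))) = 1/(29*(((1/148)*966))) = 1/(29*(483/74)) = (1/29)*(74/483) = 74/14007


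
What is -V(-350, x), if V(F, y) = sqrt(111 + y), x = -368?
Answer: -I*sqrt(257) ≈ -16.031*I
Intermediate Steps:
-V(-350, x) = -sqrt(111 - 368) = -sqrt(-257) = -I*sqrt(257)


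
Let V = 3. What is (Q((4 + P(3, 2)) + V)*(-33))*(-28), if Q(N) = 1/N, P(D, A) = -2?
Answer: 924/5 ≈ 184.80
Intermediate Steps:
(Q((4 + P(3, 2)) + V)*(-33))*(-28) = (-33/((4 - 2) + 3))*(-28) = (-33/(2 + 3))*(-28) = (-33/5)*(-28) = ((⅕)*(-33))*(-28) = -33/5*(-28) = 924/5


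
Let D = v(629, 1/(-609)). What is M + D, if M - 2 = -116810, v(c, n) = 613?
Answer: -116195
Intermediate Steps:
D = 613
M = -116808 (M = 2 - 116810 = -116808)
M + D = -116808 + 613 = -116195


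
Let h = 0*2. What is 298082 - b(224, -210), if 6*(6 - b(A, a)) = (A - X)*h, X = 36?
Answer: 298076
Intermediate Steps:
h = 0
b(A, a) = 6 (b(A, a) = 6 - (A - 1*36)*0/6 = 6 - (A - 36)*0/6 = 6 - (-36 + A)*0/6 = 6 - ⅙*0 = 6 + 0 = 6)
298082 - b(224, -210) = 298082 - 1*6 = 298082 - 6 = 298076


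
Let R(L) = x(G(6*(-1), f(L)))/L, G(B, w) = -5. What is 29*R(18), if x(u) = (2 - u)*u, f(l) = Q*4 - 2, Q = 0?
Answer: -1015/18 ≈ -56.389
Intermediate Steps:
f(l) = -2 (f(l) = 0*4 - 2 = 0 - 2 = -2)
x(u) = u*(2 - u)
R(L) = -35/L (R(L) = (-5*(2 - 1*(-5)))/L = (-5*(2 + 5))/L = (-5*7)/L = -35/L)
29*R(18) = 29*(-35/18) = -1015/18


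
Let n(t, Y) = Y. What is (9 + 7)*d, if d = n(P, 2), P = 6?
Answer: 32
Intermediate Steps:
d = 2
(9 + 7)*d = (9 + 7)*2 = 16*2 = 32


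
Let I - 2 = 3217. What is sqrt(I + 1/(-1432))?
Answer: sqrt(1650239306)/716 ≈ 56.736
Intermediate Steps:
I = 3219 (I = 2 + 3217 = 3219)
sqrt(I + 1/(-1432)) = sqrt(3219 + 1/(-1432)) = sqrt(3219 - 1/1432) = sqrt(4609607/1432) = sqrt(1650239306)/716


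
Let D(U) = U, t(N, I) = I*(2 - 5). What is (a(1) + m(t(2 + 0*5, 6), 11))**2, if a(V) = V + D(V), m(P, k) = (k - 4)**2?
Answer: 2601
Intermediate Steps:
t(N, I) = -3*I (t(N, I) = I*(-3) = -3*I)
m(P, k) = (-4 + k)**2
a(V) = 2*V (a(V) = V + V = 2*V)
(a(1) + m(t(2 + 0*5, 6), 11))**2 = (2*1 + (-4 + 11)**2)**2 = (2 + 7**2)**2 = (2 + 49)**2 = 51**2 = 2601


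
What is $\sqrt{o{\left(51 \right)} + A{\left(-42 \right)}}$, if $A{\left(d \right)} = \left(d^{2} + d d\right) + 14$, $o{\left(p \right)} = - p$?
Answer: $\sqrt{3491} \approx 59.085$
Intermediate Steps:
$A{\left(d \right)} = 14 + 2 d^{2}$ ($A{\left(d \right)} = \left(d^{2} + d^{2}\right) + 14 = 2 d^{2} + 14 = 14 + 2 d^{2}$)
$\sqrt{o{\left(51 \right)} + A{\left(-42 \right)}} = \sqrt{\left(-1\right) 51 + \left(14 + 2 \left(-42\right)^{2}\right)} = \sqrt{-51 + \left(14 + 2 \cdot 1764\right)} = \sqrt{-51 + \left(14 + 3528\right)} = \sqrt{-51 + 3542} = \sqrt{3491}$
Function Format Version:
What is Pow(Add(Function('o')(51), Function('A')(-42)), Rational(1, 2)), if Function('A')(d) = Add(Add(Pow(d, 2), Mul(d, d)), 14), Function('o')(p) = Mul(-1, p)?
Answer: Pow(3491, Rational(1, 2)) ≈ 59.085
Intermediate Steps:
Function('A')(d) = Add(14, Mul(2, Pow(d, 2))) (Function('A')(d) = Add(Add(Pow(d, 2), Pow(d, 2)), 14) = Add(Mul(2, Pow(d, 2)), 14) = Add(14, Mul(2, Pow(d, 2))))
Pow(Add(Function('o')(51), Function('A')(-42)), Rational(1, 2)) = Pow(Add(Mul(-1, 51), Add(14, Mul(2, Pow(-42, 2)))), Rational(1, 2)) = Pow(Add(-51, Add(14, Mul(2, 1764))), Rational(1, 2)) = Pow(Add(-51, Add(14, 3528)), Rational(1, 2)) = Pow(Add(-51, 3542), Rational(1, 2)) = Pow(3491, Rational(1, 2))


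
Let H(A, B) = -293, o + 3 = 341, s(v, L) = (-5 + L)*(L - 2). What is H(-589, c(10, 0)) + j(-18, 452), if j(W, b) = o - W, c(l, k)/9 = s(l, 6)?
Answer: 63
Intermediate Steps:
s(v, L) = (-5 + L)*(-2 + L)
o = 338 (o = -3 + 341 = 338)
c(l, k) = 36 (c(l, k) = 9*(10 + 6² - 7*6) = 9*(10 + 36 - 42) = 9*4 = 36)
j(W, b) = 338 - W
H(-589, c(10, 0)) + j(-18, 452) = -293 + (338 - 1*(-18)) = -293 + (338 + 18) = -293 + 356 = 63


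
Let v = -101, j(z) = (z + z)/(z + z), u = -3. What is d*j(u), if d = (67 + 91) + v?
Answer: 57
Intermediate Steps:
j(z) = 1 (j(z) = (2*z)/((2*z)) = (2*z)*(1/(2*z)) = 1)
d = 57 (d = (67 + 91) - 101 = 158 - 101 = 57)
d*j(u) = 57*1 = 57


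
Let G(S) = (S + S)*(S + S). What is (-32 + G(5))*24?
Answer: 1632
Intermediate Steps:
G(S) = 4*S² (G(S) = (2*S)*(2*S) = 4*S²)
(-32 + G(5))*24 = (-32 + 4*5²)*24 = (-32 + 4*25)*24 = (-32 + 100)*24 = 68*24 = 1632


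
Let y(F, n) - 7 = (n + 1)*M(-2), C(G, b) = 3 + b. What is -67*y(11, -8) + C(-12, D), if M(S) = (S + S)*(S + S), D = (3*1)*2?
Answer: 7044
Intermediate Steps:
D = 6 (D = 3*2 = 6)
M(S) = 4*S² (M(S) = (2*S)*(2*S) = 4*S²)
y(F, n) = 23 + 16*n (y(F, n) = 7 + (n + 1)*(4*(-2)²) = 7 + (1 + n)*(4*4) = 7 + (1 + n)*16 = 7 + (16 + 16*n) = 23 + 16*n)
-67*y(11, -8) + C(-12, D) = -67*(23 + 16*(-8)) + (3 + 6) = -67*(23 - 128) + 9 = -67*(-105) + 9 = 7035 + 9 = 7044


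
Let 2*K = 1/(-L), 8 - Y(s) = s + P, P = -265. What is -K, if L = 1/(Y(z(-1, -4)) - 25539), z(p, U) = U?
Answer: -12631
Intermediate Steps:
Y(s) = 273 - s (Y(s) = 8 - (s - 265) = 8 - (-265 + s) = 8 + (265 - s) = 273 - s)
L = -1/25262 (L = 1/((273 - 1*(-4)) - 25539) = 1/((273 + 4) - 25539) = 1/(277 - 25539) = 1/(-25262) = -1/25262 ≈ -3.9585e-5)
K = 12631 (K = 1/(2*((-1*(-1/25262)))) = 1/(2*(1/25262)) = (½)*25262 = 12631)
-K = -1*12631 = -12631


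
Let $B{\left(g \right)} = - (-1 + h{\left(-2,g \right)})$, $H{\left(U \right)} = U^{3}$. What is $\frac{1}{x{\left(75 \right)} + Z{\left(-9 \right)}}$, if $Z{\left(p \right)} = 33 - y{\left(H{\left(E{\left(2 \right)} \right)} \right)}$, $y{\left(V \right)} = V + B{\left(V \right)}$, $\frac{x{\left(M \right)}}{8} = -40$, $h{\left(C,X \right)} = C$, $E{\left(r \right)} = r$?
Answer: $- \frac{1}{298} \approx -0.0033557$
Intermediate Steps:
$x{\left(M \right)} = -320$ ($x{\left(M \right)} = 8 \left(-40\right) = -320$)
$B{\left(g \right)} = 3$ ($B{\left(g \right)} = - (-1 - 2) = \left(-1\right) \left(-3\right) = 3$)
$y{\left(V \right)} = 3 + V$ ($y{\left(V \right)} = V + 3 = 3 + V$)
$Z{\left(p \right)} = 22$ ($Z{\left(p \right)} = 33 - \left(3 + 2^{3}\right) = 33 - \left(3 + 8\right) = 33 - 11 = 22$)
$\frac{1}{x{\left(75 \right)} + Z{\left(-9 \right)}} = \frac{1}{-320 + 22} = \frac{1}{-298} = - \frac{1}{298}$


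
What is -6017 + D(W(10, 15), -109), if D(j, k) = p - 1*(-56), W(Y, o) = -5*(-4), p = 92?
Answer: -5869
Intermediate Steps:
W(Y, o) = 20
D(j, k) = 148 (D(j, k) = 92 - 1*(-56) = 92 + 56 = 148)
-6017 + D(W(10, 15), -109) = -6017 + 148 = -5869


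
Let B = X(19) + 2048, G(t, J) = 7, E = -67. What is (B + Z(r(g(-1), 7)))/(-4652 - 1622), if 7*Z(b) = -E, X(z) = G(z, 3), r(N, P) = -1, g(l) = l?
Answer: -7226/21959 ≈ -0.32907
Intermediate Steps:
X(z) = 7
Z(b) = 67/7 (Z(b) = (-1*(-67))/7 = (1/7)*67 = 67/7)
B = 2055 (B = 7 + 2048 = 2055)
(B + Z(r(g(-1), 7)))/(-4652 - 1622) = (2055 + 67/7)/(-4652 - 1622) = (14452/7)/(-6274) = (14452/7)*(-1/6274) = -7226/21959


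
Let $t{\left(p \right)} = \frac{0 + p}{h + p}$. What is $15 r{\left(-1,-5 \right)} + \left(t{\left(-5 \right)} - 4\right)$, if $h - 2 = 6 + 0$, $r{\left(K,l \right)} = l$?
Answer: $- \frac{242}{3} \approx -80.667$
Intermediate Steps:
$h = 8$ ($h = 2 + \left(6 + 0\right) = 2 + 6 = 8$)
$t{\left(p \right)} = \frac{p}{8 + p}$ ($t{\left(p \right)} = \frac{0 + p}{8 + p} = \frac{p}{8 + p}$)
$15 r{\left(-1,-5 \right)} + \left(t{\left(-5 \right)} - 4\right) = 15 \left(-5\right) - \left(4 + \frac{5}{8 - 5}\right) = -75 - \left(4 + \frac{5}{3}\right) = -75 - \frac{17}{3} = - \frac{242}{3}$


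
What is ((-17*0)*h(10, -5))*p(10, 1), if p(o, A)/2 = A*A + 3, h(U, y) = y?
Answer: 0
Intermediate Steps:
p(o, A) = 6 + 2*A² (p(o, A) = 2*(A*A + 3) = 2*(A² + 3) = 2*(3 + A²) = 6 + 2*A²)
((-17*0)*h(10, -5))*p(10, 1) = (-17*0*(-5))*(6 + 2*1²) = (0*(-5))*(6 + 2*1) = 0*(6 + 2) = 0*8 = 0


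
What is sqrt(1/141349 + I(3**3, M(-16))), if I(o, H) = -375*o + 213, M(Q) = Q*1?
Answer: I*sqrt(198037198366163)/141349 ≈ 99.559*I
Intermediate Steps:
M(Q) = Q
I(o, H) = 213 - 375*o
sqrt(1/141349 + I(3**3, M(-16))) = sqrt(1/141349 + (213 - 375*3**3)) = sqrt(1/141349 + (213 - 375*27)) = sqrt(1/141349 + (213 - 10125)) = sqrt(1/141349 - 9912) = sqrt(-1401051287/141349) = I*sqrt(198037198366163)/141349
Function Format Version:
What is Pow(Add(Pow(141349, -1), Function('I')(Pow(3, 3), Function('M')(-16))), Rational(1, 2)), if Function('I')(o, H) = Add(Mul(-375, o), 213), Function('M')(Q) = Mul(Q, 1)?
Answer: Mul(Rational(1, 141349), I, Pow(198037198366163, Rational(1, 2))) ≈ Mul(99.559, I)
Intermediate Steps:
Function('M')(Q) = Q
Function('I')(o, H) = Add(213, Mul(-375, o))
Pow(Add(Pow(141349, -1), Function('I')(Pow(3, 3), Function('M')(-16))), Rational(1, 2)) = Pow(Add(Pow(141349, -1), Add(213, Mul(-375, Pow(3, 3)))), Rational(1, 2)) = Pow(Add(Rational(1, 141349), Add(213, Mul(-375, 27))), Rational(1, 2)) = Pow(Add(Rational(1, 141349), Add(213, -10125)), Rational(1, 2)) = Pow(Add(Rational(1, 141349), -9912), Rational(1, 2)) = Pow(Rational(-1401051287, 141349), Rational(1, 2)) = Mul(Rational(1, 141349), I, Pow(198037198366163, Rational(1, 2)))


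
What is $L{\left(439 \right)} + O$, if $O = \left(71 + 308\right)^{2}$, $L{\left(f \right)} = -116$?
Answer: $143525$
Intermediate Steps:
$O = 143641$ ($O = 379^{2} = 143641$)
$L{\left(439 \right)} + O = -116 + 143641 = 143525$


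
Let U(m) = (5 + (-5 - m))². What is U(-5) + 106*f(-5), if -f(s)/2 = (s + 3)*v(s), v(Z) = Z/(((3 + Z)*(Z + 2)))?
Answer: -985/3 ≈ -328.33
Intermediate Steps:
U(m) = m² (U(m) = (-m)² = m²)
v(Z) = Z/((2 + Z)*(3 + Z)) (v(Z) = Z/(((3 + Z)*(2 + Z))) = Z/(((2 + Z)*(3 + Z))) = Z*(1/((2 + Z)*(3 + Z))) = Z/((2 + Z)*(3 + Z)))
f(s) = -2*s*(3 + s)/(6 + s² + 5*s) (f(s) = -2*(s + 3)*s/(6 + s² + 5*s) = -2*(3 + s)*s/(6 + s² + 5*s) = -2*s*(3 + s)/(6 + s² + 5*s))
U(-5) + 106*f(-5) = (-5)² + 106*(-2*(-5)/(2 - 5)) = 25 + 106*(-2*(-5)/(-3)) = 25 + 106*(-2*(-5)*(-⅓)) = 25 + 106*(-10/3) = 25 - 1060/3 = -985/3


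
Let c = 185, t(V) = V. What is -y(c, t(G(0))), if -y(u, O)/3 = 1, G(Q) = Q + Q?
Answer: 3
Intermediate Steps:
G(Q) = 2*Q
y(u, O) = -3 (y(u, O) = -3*1 = -3)
-y(c, t(G(0))) = -1*(-3) = 3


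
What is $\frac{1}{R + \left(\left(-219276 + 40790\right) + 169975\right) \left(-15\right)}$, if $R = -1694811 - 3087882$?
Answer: $- \frac{1}{4655028} \approx -2.1482 \cdot 10^{-7}$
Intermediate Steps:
$R = -4782693$
$\frac{1}{R + \left(\left(-219276 + 40790\right) + 169975\right) \left(-15\right)} = \frac{1}{-4782693 + \left(\left(-219276 + 40790\right) + 169975\right) \left(-15\right)} = \frac{1}{-4782693 + \left(-178486 + 169975\right) \left(-15\right)} = \frac{1}{-4782693 - -127665} = \frac{1}{-4782693 + 127665} = \frac{1}{-4655028} = - \frac{1}{4655028}$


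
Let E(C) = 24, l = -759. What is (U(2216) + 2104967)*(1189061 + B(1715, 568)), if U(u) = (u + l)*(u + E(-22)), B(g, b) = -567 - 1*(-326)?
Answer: 6382354926540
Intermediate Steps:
B(g, b) = -241 (B(g, b) = -567 + 326 = -241)
U(u) = (-759 + u)*(24 + u) (U(u) = (u - 759)*(u + 24) = (-759 + u)*(24 + u))
(U(2216) + 2104967)*(1189061 + B(1715, 568)) = ((-18216 + 2216² - 735*2216) + 2104967)*(1189061 - 241) = ((-18216 + 4910656 - 1628760) + 2104967)*1188820 = (3263680 + 2104967)*1188820 = 5368647*1188820 = 6382354926540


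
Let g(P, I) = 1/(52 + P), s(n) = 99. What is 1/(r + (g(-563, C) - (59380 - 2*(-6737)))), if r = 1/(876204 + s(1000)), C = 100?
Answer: -447790833/32623354223174 ≈ -1.3726e-5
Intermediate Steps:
r = 1/876303 (r = 1/(876204 + 99) = 1/876303 ≈ 1.1412e-6)
1/(r + (g(-563, C) - (59380 - 2*(-6737)))) = 1/(1/876303 + (1/(52 - 563) - (59380 - 2*(-6737)))) = 1/(1/876303 + (1/(-511) - (59380 + 13474))) = 1/(1/876303 + (-1/511 - 1*72854)) = 1/(1/876303 + (-1/511 - 72854)) = 1/(1/876303 - 37228395/511) = 1/(-32623354223174/447790833) = -447790833/32623354223174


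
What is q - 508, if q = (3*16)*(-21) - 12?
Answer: -1528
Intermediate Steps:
q = -1020 (q = 48*(-21) - 12 = -1008 - 12 = -1020)
q - 508 = -1020 - 508 = -1528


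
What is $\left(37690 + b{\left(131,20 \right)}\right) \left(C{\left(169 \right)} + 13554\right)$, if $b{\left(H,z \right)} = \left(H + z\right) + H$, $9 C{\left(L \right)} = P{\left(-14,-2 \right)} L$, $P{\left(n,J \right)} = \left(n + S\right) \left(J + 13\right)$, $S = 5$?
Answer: $444082540$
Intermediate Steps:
$P{\left(n,J \right)} = \left(5 + n\right) \left(13 + J\right)$ ($P{\left(n,J \right)} = \left(n + 5\right) \left(J + 13\right) = \left(5 + n\right) \left(13 + J\right)$)
$C{\left(L \right)} = - 11 L$ ($C{\left(L \right)} = \frac{\left(65 + 5 \left(-2\right) + 13 \left(-14\right) - -28\right) L}{9} = \frac{\left(65 - 10 - 182 + 28\right) L}{9} = \frac{\left(-99\right) L}{9} = - 11 L$)
$b{\left(H,z \right)} = z + 2 H$
$\left(37690 + b{\left(131,20 \right)}\right) \left(C{\left(169 \right)} + 13554\right) = \left(37690 + \left(20 + 2 \cdot 131\right)\right) \left(\left(-11\right) 169 + 13554\right) = \left(37690 + \left(20 + 262\right)\right) \left(-1859 + 13554\right) = \left(37690 + 282\right) 11695 = 37972 \cdot 11695 = 444082540$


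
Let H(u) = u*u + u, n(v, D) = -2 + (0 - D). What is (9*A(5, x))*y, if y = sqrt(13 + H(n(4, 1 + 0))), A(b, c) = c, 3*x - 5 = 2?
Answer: 21*sqrt(19) ≈ 91.537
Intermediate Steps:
x = 7/3 (x = 5/3 + (1/3)*2 = 5/3 + 2/3 = 7/3 ≈ 2.3333)
n(v, D) = -2 - D
H(u) = u + u**2 (H(u) = u**2 + u = u + u**2)
y = sqrt(19) (y = sqrt(13 + (-2 - (1 + 0))*(1 + (-2 - (1 + 0)))) = sqrt(13 + (-2 - 1*1)*(1 + (-2 - 1*1))) = sqrt(13 + (-2 - 1)*(1 + (-2 - 1))) = sqrt(13 - 3*(1 - 3)) = sqrt(13 - 3*(-2)) = sqrt(13 + 6) = sqrt(19) ≈ 4.3589)
(9*A(5, x))*y = (9*(7/3))*sqrt(19) = 21*sqrt(19)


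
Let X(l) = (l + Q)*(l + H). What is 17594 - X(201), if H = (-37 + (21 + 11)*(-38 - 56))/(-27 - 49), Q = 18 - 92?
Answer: -989623/76 ≈ -13021.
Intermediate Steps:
Q = -74
H = 3045/76 (H = (-37 + 32*(-94))/(-76) = (-37 - 3008)*(-1/76) = -3045*(-1/76) = 3045/76 ≈ 40.066)
X(l) = (-74 + l)*(3045/76 + l) (X(l) = (l - 74)*(l + 3045/76) = (-74 + l)*(3045/76 + l))
17594 - X(201) = 17594 - (-112665/38 + 201**2 - 2579/76*201) = 17594 - (-112665/38 + 40401 - 518379/76) = 17594 - 1*2326767/76 = 17594 - 2326767/76 = -989623/76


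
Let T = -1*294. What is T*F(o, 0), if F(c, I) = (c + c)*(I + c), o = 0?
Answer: 0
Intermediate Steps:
T = -294
F(c, I) = 2*c*(I + c) (F(c, I) = (2*c)*(I + c) = 2*c*(I + c))
T*F(o, 0) = -588*0*(0 + 0) = -588*0*0 = -294*0 = 0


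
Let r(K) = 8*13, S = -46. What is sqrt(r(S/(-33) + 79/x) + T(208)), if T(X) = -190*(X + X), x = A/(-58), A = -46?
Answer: 2*I*sqrt(19734) ≈ 280.96*I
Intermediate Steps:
x = 23/29 (x = -46/(-58) = -46*(-1/58) = 23/29 ≈ 0.79310)
r(K) = 104
T(X) = -380*X
sqrt(r(S/(-33) + 79/x) + T(208)) = sqrt(104 - 380*208) = sqrt(104 - 79040) = sqrt(-78936) = 2*I*sqrt(19734)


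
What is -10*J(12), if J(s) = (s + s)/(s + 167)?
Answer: -240/179 ≈ -1.3408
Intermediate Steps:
J(s) = 2*s/(167 + s) (J(s) = (2*s)/(167 + s) = 2*s/(167 + s))
-10*J(12) = -20*12/(167 + 12) = -20*12/179 = -10*24/179 = -240/179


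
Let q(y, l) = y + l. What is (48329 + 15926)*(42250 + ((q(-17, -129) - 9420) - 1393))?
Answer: 2010603205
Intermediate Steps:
q(y, l) = l + y
(48329 + 15926)*(42250 + ((q(-17, -129) - 9420) - 1393)) = (48329 + 15926)*(42250 + (((-129 - 17) - 9420) - 1393)) = 64255*(42250 + ((-146 - 9420) - 1393)) = 64255*(42250 + (-9566 - 1393)) = 64255*(42250 - 10959) = 64255*31291 = 2010603205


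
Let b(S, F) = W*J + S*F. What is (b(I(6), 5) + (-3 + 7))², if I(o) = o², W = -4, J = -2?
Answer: 36864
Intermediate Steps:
b(S, F) = 8 + F*S (b(S, F) = -4*(-2) + S*F = 8 + F*S)
(b(I(6), 5) + (-3 + 7))² = ((8 + 5*6²) + (-3 + 7))² = ((8 + 5*36) + 4)² = ((8 + 180) + 4)² = (188 + 4)² = 192² = 36864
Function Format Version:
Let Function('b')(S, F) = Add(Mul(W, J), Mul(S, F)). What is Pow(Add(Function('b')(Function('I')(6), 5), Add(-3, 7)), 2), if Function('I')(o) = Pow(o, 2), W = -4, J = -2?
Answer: 36864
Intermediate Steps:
Function('b')(S, F) = Add(8, Mul(F, S)) (Function('b')(S, F) = Add(Mul(-4, -2), Mul(S, F)) = Add(8, Mul(F, S)))
Pow(Add(Function('b')(Function('I')(6), 5), Add(-3, 7)), 2) = Pow(Add(Add(8, Mul(5, Pow(6, 2))), Add(-3, 7)), 2) = Pow(Add(Add(8, Mul(5, 36)), 4), 2) = Pow(Add(Add(8, 180), 4), 2) = Pow(Add(188, 4), 2) = Pow(192, 2) = 36864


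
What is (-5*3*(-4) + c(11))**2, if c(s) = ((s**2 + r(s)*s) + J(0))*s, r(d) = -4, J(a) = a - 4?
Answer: 744769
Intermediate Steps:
J(a) = -4 + a
c(s) = s*(-4 + s**2 - 4*s) (c(s) = ((s**2 - 4*s) + (-4 + 0))*s = ((s**2 - 4*s) - 4)*s = (-4 + s**2 - 4*s)*s = s*(-4 + s**2 - 4*s))
(-5*3*(-4) + c(11))**2 = (-5*3*(-4) + 11*(-4 + 11**2 - 4*11))**2 = (-15*(-4) + 11*(-4 + 121 - 44))**2 = (60 + 11*73)**2 = (60 + 803)**2 = 863**2 = 744769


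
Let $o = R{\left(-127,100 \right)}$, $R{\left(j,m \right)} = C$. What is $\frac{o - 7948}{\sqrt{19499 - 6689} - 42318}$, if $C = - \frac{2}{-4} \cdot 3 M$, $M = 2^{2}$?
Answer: $\frac{56014926}{298466719} + \frac{3971 \sqrt{12810}}{895400157} \approx 0.18818$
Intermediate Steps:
$M = 4$
$C = 6$ ($C = - \frac{2}{-4} \cdot 3 \cdot 4 = \left(-2\right) \left(- \frac{1}{4}\right) 3 \cdot 4 = \frac{1}{2} \cdot 3 \cdot 4 = \frac{3}{2} \cdot 4 = 6$)
$R{\left(j,m \right)} = 6$
$o = 6$
$\frac{o - 7948}{\sqrt{19499 - 6689} - 42318} = \frac{6 - 7948}{\sqrt{19499 - 6689} - 42318} = - \frac{7942}{\sqrt{12810} - 42318} = - \frac{7942}{-42318 + \sqrt{12810}}$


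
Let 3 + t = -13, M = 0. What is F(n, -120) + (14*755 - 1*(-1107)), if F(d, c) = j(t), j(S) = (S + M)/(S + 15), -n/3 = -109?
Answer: 11693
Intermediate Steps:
n = 327 (n = -3*(-109) = 327)
t = -16 (t = -3 - 13 = -16)
j(S) = S/(15 + S) (j(S) = (S + 0)/(S + 15) = S/(15 + S))
F(d, c) = 16 (F(d, c) = -16/(15 - 16) = -16/(-1) = -16*(-1) = 16)
F(n, -120) + (14*755 - 1*(-1107)) = 16 + (14*755 - 1*(-1107)) = 16 + (10570 + 1107) = 16 + 11677 = 11693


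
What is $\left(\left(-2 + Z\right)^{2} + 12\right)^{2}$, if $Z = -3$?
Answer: $1369$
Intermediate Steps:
$\left(\left(-2 + Z\right)^{2} + 12\right)^{2} = \left(\left(-2 - 3\right)^{2} + 12\right)^{2} = \left(\left(-5\right)^{2} + 12\right)^{2} = \left(25 + 12\right)^{2} = 37^{2} = 1369$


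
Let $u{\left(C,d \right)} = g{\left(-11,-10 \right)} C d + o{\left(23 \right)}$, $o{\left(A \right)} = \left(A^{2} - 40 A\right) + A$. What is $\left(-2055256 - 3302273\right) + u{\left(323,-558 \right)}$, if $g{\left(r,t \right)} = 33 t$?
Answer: $54119323$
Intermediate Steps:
$o{\left(A \right)} = A^{2} - 39 A$
$u{\left(C,d \right)} = -368 - 330 C d$ ($u{\left(C,d \right)} = 33 \left(-10\right) C d + 23 \left(-39 + 23\right) = - 330 C d + 23 \left(-16\right) = - 330 C d - 368 = -368 - 330 C d$)
$\left(-2055256 - 3302273\right) + u{\left(323,-558 \right)} = \left(-2055256 - 3302273\right) - \left(368 + 106590 \left(-558\right)\right) = -5357529 + \left(-368 + 59477220\right) = -5357529 + 59476852 = 54119323$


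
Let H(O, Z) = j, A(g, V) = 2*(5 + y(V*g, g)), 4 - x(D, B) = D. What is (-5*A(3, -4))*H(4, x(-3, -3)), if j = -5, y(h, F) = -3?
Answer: 100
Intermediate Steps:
x(D, B) = 4 - D
A(g, V) = 4 (A(g, V) = 2*(5 - 3) = 2*2 = 4)
H(O, Z) = -5
(-5*A(3, -4))*H(4, x(-3, -3)) = -5*4*(-5) = -20*(-5) = 100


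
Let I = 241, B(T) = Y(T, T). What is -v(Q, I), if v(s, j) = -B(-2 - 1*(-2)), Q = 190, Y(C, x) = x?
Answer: 0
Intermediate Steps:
B(T) = T
v(s, j) = 0 (v(s, j) = -(-2 - 1*(-2)) = -(-2 + 2) = -1*0 = 0)
-v(Q, I) = -1*0 = 0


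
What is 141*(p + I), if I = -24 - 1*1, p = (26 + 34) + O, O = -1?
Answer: 4794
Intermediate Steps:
p = 59 (p = (26 + 34) - 1 = 60 - 1 = 59)
I = -25 (I = -24 - 1 = -25)
141*(p + I) = 141*(59 - 25) = 141*34 = 4794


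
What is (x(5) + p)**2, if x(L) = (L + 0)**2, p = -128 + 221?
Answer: 13924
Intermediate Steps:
p = 93
x(L) = L**2
(x(5) + p)**2 = (5**2 + 93)**2 = (25 + 93)**2 = 118**2 = 13924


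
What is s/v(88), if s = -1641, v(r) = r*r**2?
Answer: -1641/681472 ≈ -0.0024080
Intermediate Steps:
v(r) = r**3
s/v(88) = -1641/(88**3) = -1641/681472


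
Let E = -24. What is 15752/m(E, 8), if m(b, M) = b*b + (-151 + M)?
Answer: 15752/433 ≈ 36.379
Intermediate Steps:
m(b, M) = -151 + M + b² (m(b, M) = b² + (-151 + M) = -151 + M + b²)
15752/m(E, 8) = 15752/(-151 + 8 + (-24)²) = 15752/(-151 + 8 + 576) = 15752/433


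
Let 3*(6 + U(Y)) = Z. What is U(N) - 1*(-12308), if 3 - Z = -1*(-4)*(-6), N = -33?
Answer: 12311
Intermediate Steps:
Z = 27 (Z = 3 - (-1*(-4))*(-6) = 3 - 4*(-6) = 3 - 1*(-24) = 3 + 24 = 27)
U(Y) = 3 (U(Y) = -6 + (⅓)*27 = -6 + 9 = 3)
U(N) - 1*(-12308) = 3 - 1*(-12308) = 3 + 12308 = 12311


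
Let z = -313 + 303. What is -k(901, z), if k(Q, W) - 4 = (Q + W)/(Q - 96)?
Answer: -4111/805 ≈ -5.1068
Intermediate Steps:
z = -10
k(Q, W) = 4 + (Q + W)/(-96 + Q) (k(Q, W) = 4 + (Q + W)/(Q - 96) = 4 + (Q + W)/(-96 + Q))
-k(901, z) = -(-384 - 10 + 5*901)/(-96 + 901) = -(-384 - 10 + 4505)/805 = -4111/805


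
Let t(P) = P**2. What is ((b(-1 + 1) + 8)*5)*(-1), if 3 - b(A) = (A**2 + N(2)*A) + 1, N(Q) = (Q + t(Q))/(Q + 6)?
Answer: -50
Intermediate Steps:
N(Q) = (Q + Q**2)/(6 + Q) (N(Q) = (Q + Q**2)/(Q + 6) = (Q + Q**2)/(6 + Q))
b(A) = 2 - A**2 - 3*A/4 (b(A) = 3 - ((A**2 + (2*(1 + 2)/(6 + 2))*A) + 1) = 3 - ((A**2 + (2*3/8)*A) + 1) = 3 - ((A**2 + (2*(1/8)*3)*A) + 1) = 3 - ((A**2 + 3*A/4) + 1) = 3 - (1 + A**2 + 3*A/4) = 3 + (-1 - A**2 - 3*A/4) = 2 - A**2 - 3*A/4)
((b(-1 + 1) + 8)*5)*(-1) = (((2 - (-1 + 1)**2 - 3*(-1 + 1)/4) + 8)*5)*(-1) = (((2 - 1*0**2 - 3/4*0) + 8)*5)*(-1) = (((2 - 1*0 + 0) + 8)*5)*(-1) = (((2 + 0 + 0) + 8)*5)*(-1) = ((2 + 8)*5)*(-1) = (10*5)*(-1) = 50*(-1) = -50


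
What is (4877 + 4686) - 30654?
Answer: -21091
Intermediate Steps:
(4877 + 4686) - 30654 = 9563 - 30654 = -21091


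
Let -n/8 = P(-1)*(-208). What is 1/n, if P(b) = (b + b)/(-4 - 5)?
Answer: 9/3328 ≈ 0.0027043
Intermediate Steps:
P(b) = -2*b/9 (P(b) = (2*b)/(-9) = (2*b)*(-1/9) = -2*b/9)
n = 3328/9 (n = -8*(-2/9*(-1))*(-208) = -16*(-208)/9 = -8*(-416/9) = 3328/9 ≈ 369.78)
1/n = 1/(3328/9) = 9/3328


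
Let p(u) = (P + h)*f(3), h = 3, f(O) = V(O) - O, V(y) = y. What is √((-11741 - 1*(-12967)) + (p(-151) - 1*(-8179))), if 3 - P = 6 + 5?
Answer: 3*√1045 ≈ 96.979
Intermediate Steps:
P = -8 (P = 3 - (6 + 5) = 3 - 1*11 = 3 - 11 = -8)
f(O) = 0 (f(O) = O - O = 0)
p(u) = 0 (p(u) = (-8 + 3)*0 = -5*0 = 0)
√((-11741 - 1*(-12967)) + (p(-151) - 1*(-8179))) = √((-11741 - 1*(-12967)) + (0 - 1*(-8179))) = √((-11741 + 12967) + (0 + 8179)) = √(1226 + 8179) = √9405 = 3*√1045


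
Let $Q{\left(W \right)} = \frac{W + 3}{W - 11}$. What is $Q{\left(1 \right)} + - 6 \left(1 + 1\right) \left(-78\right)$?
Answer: $\frac{4678}{5} \approx 935.6$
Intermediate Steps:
$Q{\left(W \right)} = \frac{3 + W}{-11 + W}$
$Q{\left(1 \right)} + - 6 \left(1 + 1\right) \left(-78\right) = \frac{3 + 1}{-11 + 1} + - 6 \left(1 + 1\right) \left(-78\right) = \frac{1}{-10} \cdot 4 + \left(-6\right) 2 \left(-78\right) = \left(- \frac{1}{10}\right) 4 - -936 = - \frac{2}{5} + 936 = \frac{4678}{5}$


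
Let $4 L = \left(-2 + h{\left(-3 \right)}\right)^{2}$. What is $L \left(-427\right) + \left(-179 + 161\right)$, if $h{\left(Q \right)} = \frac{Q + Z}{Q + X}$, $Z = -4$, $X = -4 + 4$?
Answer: $- \frac{1075}{36} \approx -29.861$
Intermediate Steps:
$X = 0$
$h{\left(Q \right)} = \frac{-4 + Q}{Q}$ ($h{\left(Q \right)} = \frac{Q - 4}{Q + 0} = \frac{-4 + Q}{Q}$)
$L = \frac{1}{36}$ ($L = \frac{\left(-2 + \frac{-4 - 3}{-3}\right)^{2}}{4} = \frac{\left(-2 - - \frac{7}{3}\right)^{2}}{4} = \frac{\left(-2 + \frac{7}{3}\right)^{2}}{4} = \frac{1}{4 \cdot 9} = \frac{1}{4} \cdot \frac{1}{9} = \frac{1}{36} \approx 0.027778$)
$L \left(-427\right) + \left(-179 + 161\right) = \frac{1}{36} \left(-427\right) + \left(-179 + 161\right) = - \frac{427}{36} - 18 = - \frac{1075}{36}$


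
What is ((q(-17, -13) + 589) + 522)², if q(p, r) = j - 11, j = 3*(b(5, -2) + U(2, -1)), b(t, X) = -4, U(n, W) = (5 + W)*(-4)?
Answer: 1081600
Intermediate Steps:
U(n, W) = -20 - 4*W
j = -60 (j = 3*(-4 + (-20 - 4*(-1))) = 3*(-4 + (-20 + 4)) = 3*(-4 - 16) = 3*(-20) = -60)
q(p, r) = -71 (q(p, r) = -60 - 11 = -71)
((q(-17, -13) + 589) + 522)² = ((-71 + 589) + 522)² = (518 + 522)² = 1040² = 1081600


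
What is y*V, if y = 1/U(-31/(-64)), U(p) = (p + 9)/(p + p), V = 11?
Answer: 682/607 ≈ 1.1236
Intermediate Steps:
U(p) = (9 + p)/(2*p) (U(p) = (9 + p)/((2*p)) = (9 + p)*(1/(2*p)) = (9 + p)/(2*p))
y = 62/607 (y = 1/((9 - 31/(-64))/(2*((-31/(-64))))) = 1/((9 - 31*(-1/64))/(2*((-31*(-1/64))))) = 1/((9 + 31/64)/(2*(31/64))) = 1/((1/2)*(64/31)*(607/64)) = 1/(607/62) = 62/607 ≈ 0.10214)
y*V = (62/607)*11 = 682/607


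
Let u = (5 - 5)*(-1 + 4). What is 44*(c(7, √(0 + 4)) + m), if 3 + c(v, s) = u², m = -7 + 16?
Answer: 264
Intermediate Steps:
u = 0 (u = 0*3 = 0)
m = 9
c(v, s) = -3 (c(v, s) = -3 + 0² = -3 + 0 = -3)
44*(c(7, √(0 + 4)) + m) = 44*(-3 + 9) = 44*6 = 264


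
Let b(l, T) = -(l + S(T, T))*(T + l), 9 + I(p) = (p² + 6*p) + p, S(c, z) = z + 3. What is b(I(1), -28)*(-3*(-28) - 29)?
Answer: -41470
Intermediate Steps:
S(c, z) = 3 + z
I(p) = -9 + p² + 7*p (I(p) = -9 + ((p² + 6*p) + p) = -9 + (p² + 7*p) = -9 + p² + 7*p)
b(l, T) = -(T + l)*(3 + T + l) (b(l, T) = -(l + (3 + T))*(T + l) = -(3 + T + l)*(T + l) = -(T + l)*(3 + T + l))
b(I(1), -28)*(-3*(-28) - 29) = (-(-9 + 1² + 7*1)² - 1*(-28)*(-9 + 1² + 7*1) - 1*(-28)*(3 - 28) - (-9 + 1² + 7*1)*(3 - 28))*(-3*(-28) - 29) = (-(-9 + 1 + 7)² - 1*(-28)*(-9 + 1 + 7) - 1*(-28)*(-25) - 1*(-9 + 1 + 7)*(-25))*(84 - 29) = (-1*(-1)² - 1*(-28)*(-1) - 700 - 1*(-1)*(-25))*55 = (-1*1 - 28 - 700 - 25)*55 = (-1 - 28 - 700 - 25)*55 = -754*55 = -41470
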